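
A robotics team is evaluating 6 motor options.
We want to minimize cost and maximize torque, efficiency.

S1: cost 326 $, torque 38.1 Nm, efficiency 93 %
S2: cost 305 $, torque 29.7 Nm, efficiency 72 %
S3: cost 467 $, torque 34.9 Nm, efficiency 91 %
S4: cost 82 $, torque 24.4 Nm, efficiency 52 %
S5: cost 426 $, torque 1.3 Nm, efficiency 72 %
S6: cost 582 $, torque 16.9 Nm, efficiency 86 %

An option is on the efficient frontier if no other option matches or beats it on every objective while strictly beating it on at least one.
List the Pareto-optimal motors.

S1: not dominated (best torque).
S2: not dominated.
S3: dominated by S1 (cost 326≤467, torque 38.1≥34.9, efficiency 93≥91).
S4: not dominated (best cost).
S5: dominated by S1 (cost 326≤426, torque 38.1≥1.3, efficiency 93≥72).
S6: dominated by S1 (cost 326≤582, torque 38.1≥16.9, efficiency 93≥86).

S1, S2, S4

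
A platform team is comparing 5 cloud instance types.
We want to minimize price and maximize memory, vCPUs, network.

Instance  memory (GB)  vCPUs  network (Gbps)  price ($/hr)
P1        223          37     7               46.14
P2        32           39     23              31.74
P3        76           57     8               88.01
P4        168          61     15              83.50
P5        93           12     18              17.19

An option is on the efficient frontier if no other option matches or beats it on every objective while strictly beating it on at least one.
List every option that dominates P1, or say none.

P2: worse on memory (32 vs 223).
P3: worse on memory (76 vs 223).
P4: worse on memory (168 vs 223).
P5: worse on memory (93 vs 223).
No option dominates P1.

none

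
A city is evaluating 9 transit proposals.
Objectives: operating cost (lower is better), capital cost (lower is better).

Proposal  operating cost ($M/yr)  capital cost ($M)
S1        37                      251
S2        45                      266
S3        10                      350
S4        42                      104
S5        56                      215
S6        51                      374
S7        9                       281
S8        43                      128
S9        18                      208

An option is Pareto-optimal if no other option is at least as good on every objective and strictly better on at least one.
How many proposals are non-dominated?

3

S1: dominated by S9 (operating cost 18≤37, capital cost 208≤251).
S2: dominated by S1 (operating cost 37≤45, capital cost 251≤266).
S3: dominated by S7 (operating cost 9≤10, capital cost 281≤350).
S4: not dominated (best capital cost).
S5: dominated by S4 (operating cost 42≤56, capital cost 104≤215).
S6: dominated by S1 (operating cost 37≤51, capital cost 251≤374).
S7: not dominated (best operating cost).
S8: dominated by S4 (operating cost 42≤43, capital cost 104≤128).
S9: not dominated.
Pareto-optimal: S4, S7, S9 → 3.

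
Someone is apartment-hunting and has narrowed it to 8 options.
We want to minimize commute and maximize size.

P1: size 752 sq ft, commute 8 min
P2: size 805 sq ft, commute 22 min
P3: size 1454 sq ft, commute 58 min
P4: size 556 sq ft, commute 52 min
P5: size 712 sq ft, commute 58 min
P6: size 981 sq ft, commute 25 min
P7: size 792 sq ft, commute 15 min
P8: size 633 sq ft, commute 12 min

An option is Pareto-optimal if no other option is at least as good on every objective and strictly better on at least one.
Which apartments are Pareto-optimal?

P1: not dominated (best commute).
P2: not dominated.
P3: not dominated (best size).
P4: dominated by P1 (size 752≥556, commute 8≤52).
P5: dominated by P1 (size 752≥712, commute 8≤58).
P6: not dominated.
P7: not dominated.
P8: dominated by P1 (size 752≥633, commute 8≤12).

P1, P2, P3, P6, P7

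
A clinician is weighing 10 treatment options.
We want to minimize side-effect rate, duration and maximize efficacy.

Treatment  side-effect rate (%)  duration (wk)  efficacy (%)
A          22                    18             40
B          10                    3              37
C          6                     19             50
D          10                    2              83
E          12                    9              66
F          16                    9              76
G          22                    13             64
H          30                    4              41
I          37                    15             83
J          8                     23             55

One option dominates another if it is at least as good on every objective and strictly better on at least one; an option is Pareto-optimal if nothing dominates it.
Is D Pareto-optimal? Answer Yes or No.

Yes

A: worse on side-effect rate (22 vs 10).
B: worse on duration (3 vs 2).
C: worse on duration (19 vs 2).
E: worse on side-effect rate (12 vs 10).
F: worse on side-effect rate (16 vs 10).
G: worse on side-effect rate (22 vs 10).
H: worse on side-effect rate (30 vs 10).
I: worse on side-effect rate (37 vs 10).
J: worse on duration (23 vs 2).
No option is at least as good as D on every objective and strictly better on one.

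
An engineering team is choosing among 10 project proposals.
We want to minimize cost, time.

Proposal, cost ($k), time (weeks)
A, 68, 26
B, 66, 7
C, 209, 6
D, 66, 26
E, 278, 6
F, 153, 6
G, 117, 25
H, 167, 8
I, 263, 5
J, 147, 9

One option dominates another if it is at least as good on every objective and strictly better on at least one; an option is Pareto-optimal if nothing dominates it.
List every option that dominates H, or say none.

B: cost 66≤167, time 7≤8 — dominates H.
F: cost 153≤167, time 6≤8 — dominates H.
Others (A, C, D, E, G, I, J) are each worse than H on at least one objective.

B, F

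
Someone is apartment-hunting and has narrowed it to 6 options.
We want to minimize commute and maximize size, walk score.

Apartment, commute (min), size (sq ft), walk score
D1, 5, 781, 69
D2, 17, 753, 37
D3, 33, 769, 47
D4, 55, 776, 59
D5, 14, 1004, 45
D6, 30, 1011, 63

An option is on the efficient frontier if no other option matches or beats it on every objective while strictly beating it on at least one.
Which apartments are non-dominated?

D1: not dominated (best commute).
D2: dominated by D1 (commute 5≤17, size 781≥753, walk score 69≥37).
D3: dominated by D1 (commute 5≤33, size 781≥769, walk score 69≥47).
D4: dominated by D1 (commute 5≤55, size 781≥776, walk score 69≥59).
D5: not dominated.
D6: not dominated (best size).

D1, D5, D6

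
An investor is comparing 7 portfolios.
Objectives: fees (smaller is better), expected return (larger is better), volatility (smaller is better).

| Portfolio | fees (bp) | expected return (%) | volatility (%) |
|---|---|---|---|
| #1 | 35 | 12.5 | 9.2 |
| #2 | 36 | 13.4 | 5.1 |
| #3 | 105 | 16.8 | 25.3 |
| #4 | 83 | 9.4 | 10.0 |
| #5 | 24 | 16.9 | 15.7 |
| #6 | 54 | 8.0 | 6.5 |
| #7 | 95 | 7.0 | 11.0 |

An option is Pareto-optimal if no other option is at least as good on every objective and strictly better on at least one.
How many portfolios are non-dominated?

#1: not dominated.
#2: not dominated (best volatility).
#3: dominated by #5 (fees 24≤105, expected return 16.9≥16.8, volatility 15.7≤25.3).
#4: dominated by #1 (fees 35≤83, expected return 12.5≥9.4, volatility 9.2≤10.0).
#5: not dominated (best fees).
#6: dominated by #2 (fees 36≤54, expected return 13.4≥8.0, volatility 5.1≤6.5).
#7: dominated by #1 (fees 35≤95, expected return 12.5≥7.0, volatility 9.2≤11.0).
Pareto-optimal: #1, #2, #5 → 3.

3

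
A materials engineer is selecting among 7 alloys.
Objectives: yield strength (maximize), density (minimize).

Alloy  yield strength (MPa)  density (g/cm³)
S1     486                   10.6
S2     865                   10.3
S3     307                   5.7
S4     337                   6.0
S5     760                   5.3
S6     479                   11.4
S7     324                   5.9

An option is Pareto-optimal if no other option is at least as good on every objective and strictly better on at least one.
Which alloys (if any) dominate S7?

S5

S5: yield strength 760≥324, density 5.3≤5.9 — dominates S7.
Others (S1, S2, S3, S4, S6) are each worse than S7 on at least one objective.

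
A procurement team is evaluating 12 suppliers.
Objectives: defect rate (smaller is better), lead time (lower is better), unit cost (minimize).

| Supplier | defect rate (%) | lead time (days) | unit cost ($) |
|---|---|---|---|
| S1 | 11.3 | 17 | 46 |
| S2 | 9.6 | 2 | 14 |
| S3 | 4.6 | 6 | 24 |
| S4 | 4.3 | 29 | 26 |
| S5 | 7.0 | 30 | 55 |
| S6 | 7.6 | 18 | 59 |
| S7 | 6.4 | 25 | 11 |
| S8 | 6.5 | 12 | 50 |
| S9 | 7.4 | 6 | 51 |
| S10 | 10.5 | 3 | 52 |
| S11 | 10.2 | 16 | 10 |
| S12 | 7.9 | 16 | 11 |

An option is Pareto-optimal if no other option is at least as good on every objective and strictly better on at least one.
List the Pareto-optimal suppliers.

S2, S3, S4, S7, S11, S12

S1: dominated by S2 (defect rate 9.6≤11.3, lead time 2≤17, unit cost 14≤46).
S2: not dominated (best lead time).
S3: not dominated.
S4: not dominated (best defect rate).
S5: dominated by S3 (defect rate 4.6≤7.0, lead time 6≤30, unit cost 24≤55).
S6: dominated by S3 (defect rate 4.6≤7.6, lead time 6≤18, unit cost 24≤59).
S7: not dominated.
S8: dominated by S3 (defect rate 4.6≤6.5, lead time 6≤12, unit cost 24≤50).
S9: dominated by S3 (defect rate 4.6≤7.4, lead time 6≤6, unit cost 24≤51).
S10: dominated by S2 (defect rate 9.6≤10.5, lead time 2≤3, unit cost 14≤52).
S11: not dominated (best unit cost).
S12: not dominated.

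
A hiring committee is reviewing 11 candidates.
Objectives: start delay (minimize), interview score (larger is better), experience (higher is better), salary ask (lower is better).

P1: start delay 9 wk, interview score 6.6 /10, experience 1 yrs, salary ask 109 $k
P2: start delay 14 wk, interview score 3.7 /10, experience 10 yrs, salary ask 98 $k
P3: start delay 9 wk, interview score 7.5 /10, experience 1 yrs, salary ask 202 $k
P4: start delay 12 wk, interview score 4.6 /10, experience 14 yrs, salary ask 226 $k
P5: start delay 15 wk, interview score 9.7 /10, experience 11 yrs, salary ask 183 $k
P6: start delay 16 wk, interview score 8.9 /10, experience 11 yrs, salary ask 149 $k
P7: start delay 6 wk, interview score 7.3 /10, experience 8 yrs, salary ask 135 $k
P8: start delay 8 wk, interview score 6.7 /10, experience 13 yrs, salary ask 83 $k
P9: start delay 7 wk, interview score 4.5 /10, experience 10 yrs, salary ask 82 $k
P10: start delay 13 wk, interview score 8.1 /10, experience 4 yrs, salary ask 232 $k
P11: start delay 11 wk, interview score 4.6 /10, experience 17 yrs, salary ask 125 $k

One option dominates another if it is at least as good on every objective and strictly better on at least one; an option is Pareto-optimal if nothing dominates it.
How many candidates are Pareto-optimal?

P1: dominated by P8 (start delay 8≤9, interview score 6.7≥6.6, experience 13≥1, salary ask 83≤109).
P2: dominated by P8 (start delay 8≤14, interview score 6.7≥3.7, experience 13≥10, salary ask 83≤98).
P3: not dominated.
P4: dominated by P11 (start delay 11≤12, interview score 4.6≥4.6, experience 17≥14, salary ask 125≤226).
P5: not dominated (best interview score).
P6: not dominated.
P7: not dominated (best start delay).
P8: not dominated.
P9: not dominated (best salary ask).
P10: not dominated.
P11: not dominated (best experience).
Pareto-optimal: P3, P5, P6, P7, P8, P9, P10, P11 → 8.

8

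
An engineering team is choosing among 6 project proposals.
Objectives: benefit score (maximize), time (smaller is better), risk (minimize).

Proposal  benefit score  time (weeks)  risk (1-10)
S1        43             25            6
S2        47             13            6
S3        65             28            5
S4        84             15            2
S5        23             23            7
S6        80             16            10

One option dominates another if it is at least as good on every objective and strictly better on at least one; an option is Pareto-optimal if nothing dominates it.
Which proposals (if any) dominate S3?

S4

S4: benefit score 84≥65, time 15≤28, risk 2≤5 — dominates S3.
Others (S1, S2, S5, S6) are each worse than S3 on at least one objective.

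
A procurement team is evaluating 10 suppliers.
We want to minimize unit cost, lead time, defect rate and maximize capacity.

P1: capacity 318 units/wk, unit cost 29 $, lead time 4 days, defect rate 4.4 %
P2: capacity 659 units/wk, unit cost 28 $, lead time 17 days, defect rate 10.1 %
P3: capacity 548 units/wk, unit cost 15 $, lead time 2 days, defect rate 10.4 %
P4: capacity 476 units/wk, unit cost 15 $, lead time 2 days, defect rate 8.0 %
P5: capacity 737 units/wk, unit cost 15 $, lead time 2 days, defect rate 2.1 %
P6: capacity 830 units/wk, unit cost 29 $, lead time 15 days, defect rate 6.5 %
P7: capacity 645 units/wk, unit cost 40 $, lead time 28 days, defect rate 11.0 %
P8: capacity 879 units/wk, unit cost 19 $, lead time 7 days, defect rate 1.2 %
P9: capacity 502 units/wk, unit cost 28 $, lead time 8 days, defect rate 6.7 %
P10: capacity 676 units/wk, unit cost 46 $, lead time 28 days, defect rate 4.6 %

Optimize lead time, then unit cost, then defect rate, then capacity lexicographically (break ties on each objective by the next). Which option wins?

P5

First minimize lead time: best is 2, kept {P3, P4, P5}.
Then minimize unit cost: best is 15, kept {P3, P4, P5}.
Then minimize defect rate: best is 2.1, kept {P5}.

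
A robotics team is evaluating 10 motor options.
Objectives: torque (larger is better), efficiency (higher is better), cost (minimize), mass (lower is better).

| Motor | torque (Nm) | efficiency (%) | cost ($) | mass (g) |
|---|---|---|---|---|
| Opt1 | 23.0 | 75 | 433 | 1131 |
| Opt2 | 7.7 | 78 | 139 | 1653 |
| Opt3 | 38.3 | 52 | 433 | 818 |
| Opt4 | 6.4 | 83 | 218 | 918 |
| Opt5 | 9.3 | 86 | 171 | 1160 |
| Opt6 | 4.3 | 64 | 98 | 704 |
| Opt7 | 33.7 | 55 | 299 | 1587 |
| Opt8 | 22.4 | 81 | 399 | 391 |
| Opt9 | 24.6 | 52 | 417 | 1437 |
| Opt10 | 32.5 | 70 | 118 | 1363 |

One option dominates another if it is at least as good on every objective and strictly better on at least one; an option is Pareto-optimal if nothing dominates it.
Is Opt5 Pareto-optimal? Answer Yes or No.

Yes

Opt1: worse on efficiency (75 vs 86).
Opt2: worse on torque (7.7 vs 9.3).
Opt3: worse on efficiency (52 vs 86).
Opt4: worse on torque (6.4 vs 9.3).
Opt6: worse on torque (4.3 vs 9.3).
Opt7: worse on efficiency (55 vs 86).
Opt8: worse on efficiency (81 vs 86).
Opt9: worse on efficiency (52 vs 86).
Opt10: worse on efficiency (70 vs 86).
No option is at least as good as Opt5 on every objective and strictly better on one.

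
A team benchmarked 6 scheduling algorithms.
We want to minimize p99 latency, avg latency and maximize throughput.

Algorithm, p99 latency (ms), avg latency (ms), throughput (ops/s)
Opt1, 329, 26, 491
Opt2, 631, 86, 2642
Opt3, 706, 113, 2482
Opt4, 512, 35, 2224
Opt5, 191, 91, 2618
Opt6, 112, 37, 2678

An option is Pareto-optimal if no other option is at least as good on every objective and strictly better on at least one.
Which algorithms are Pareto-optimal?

Opt1: not dominated (best avg latency).
Opt2: dominated by Opt6 (p99 latency 112≤631, avg latency 37≤86, throughput 2678≥2642).
Opt3: dominated by Opt2 (p99 latency 631≤706, avg latency 86≤113, throughput 2642≥2482).
Opt4: not dominated.
Opt5: dominated by Opt6 (p99 latency 112≤191, avg latency 37≤91, throughput 2678≥2618).
Opt6: not dominated (best p99 latency).

Opt1, Opt4, Opt6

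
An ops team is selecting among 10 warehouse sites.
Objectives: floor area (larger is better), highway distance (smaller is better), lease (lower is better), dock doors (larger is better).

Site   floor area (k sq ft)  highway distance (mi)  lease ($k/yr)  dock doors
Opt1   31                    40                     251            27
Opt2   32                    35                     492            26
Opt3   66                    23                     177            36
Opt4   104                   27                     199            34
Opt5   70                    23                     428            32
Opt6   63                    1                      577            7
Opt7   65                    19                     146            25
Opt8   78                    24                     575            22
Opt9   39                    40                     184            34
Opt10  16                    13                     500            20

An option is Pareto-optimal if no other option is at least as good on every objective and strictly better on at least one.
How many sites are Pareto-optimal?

7

Opt1: dominated by Opt3 (floor area 66≥31, highway distance 23≤40, lease 177≤251, dock doors 36≥27).
Opt2: dominated by Opt3 (floor area 66≥32, highway distance 23≤35, lease 177≤492, dock doors 36≥26).
Opt3: not dominated (best dock doors).
Opt4: not dominated (best floor area).
Opt5: not dominated.
Opt6: not dominated (best highway distance).
Opt7: not dominated (best lease).
Opt8: not dominated.
Opt9: dominated by Opt3 (floor area 66≥39, highway distance 23≤40, lease 177≤184, dock doors 36≥34).
Opt10: not dominated.
Pareto-optimal: Opt3, Opt4, Opt5, Opt6, Opt7, Opt8, Opt10 → 7.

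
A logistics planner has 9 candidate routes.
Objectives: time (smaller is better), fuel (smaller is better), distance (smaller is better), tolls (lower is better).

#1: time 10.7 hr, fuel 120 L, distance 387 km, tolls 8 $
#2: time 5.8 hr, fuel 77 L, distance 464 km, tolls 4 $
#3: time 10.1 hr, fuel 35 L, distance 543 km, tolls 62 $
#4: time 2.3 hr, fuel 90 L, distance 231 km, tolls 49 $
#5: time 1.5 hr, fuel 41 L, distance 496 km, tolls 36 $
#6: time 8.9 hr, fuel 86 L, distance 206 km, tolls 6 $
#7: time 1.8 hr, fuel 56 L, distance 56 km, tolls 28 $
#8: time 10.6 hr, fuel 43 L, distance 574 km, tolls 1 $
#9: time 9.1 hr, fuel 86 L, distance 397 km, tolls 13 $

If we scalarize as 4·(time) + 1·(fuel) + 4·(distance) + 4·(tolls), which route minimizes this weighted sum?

#1: 4·10.7 + 1·120 + 4·387 + 4·8 = 1742.8
#2: 4·5.8 + 1·77 + 4·464 + 4·4 = 1972.2
#3: 4·10.1 + 1·35 + 4·543 + 4·62 = 2495.4
#4: 4·2.3 + 1·90 + 4·231 + 4·49 = 1219.2
#5: 4·1.5 + 1·41 + 4·496 + 4·36 = 2175.0
#6: 4·8.9 + 1·86 + 4·206 + 4·6 = 969.6
#7: 4·1.8 + 1·56 + 4·56 + 4·28 = 399.2
#8: 4·10.6 + 1·43 + 4·574 + 4·1 = 2385.4
#9: 4·9.1 + 1·86 + 4·397 + 4·13 = 1762.4
Lowest: #7 at 399.2.

#7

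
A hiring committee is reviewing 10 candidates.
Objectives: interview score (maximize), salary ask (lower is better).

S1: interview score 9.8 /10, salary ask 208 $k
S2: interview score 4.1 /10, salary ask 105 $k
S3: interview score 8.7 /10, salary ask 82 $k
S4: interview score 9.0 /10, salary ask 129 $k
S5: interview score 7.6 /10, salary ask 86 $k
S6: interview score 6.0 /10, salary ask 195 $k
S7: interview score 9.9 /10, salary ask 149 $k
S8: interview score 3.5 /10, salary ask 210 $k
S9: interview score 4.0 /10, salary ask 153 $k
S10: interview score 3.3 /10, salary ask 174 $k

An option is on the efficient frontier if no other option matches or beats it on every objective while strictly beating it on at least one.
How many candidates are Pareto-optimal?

S1: dominated by S7 (interview score 9.9≥9.8, salary ask 149≤208).
S2: dominated by S3 (interview score 8.7≥4.1, salary ask 82≤105).
S3: not dominated (best salary ask).
S4: not dominated.
S5: dominated by S3 (interview score 8.7≥7.6, salary ask 82≤86).
S6: dominated by S3 (interview score 8.7≥6.0, salary ask 82≤195).
S7: not dominated (best interview score).
S8: dominated by S1 (interview score 9.8≥3.5, salary ask 208≤210).
S9: dominated by S2 (interview score 4.1≥4.0, salary ask 105≤153).
S10: dominated by S2 (interview score 4.1≥3.3, salary ask 105≤174).
Pareto-optimal: S3, S4, S7 → 3.

3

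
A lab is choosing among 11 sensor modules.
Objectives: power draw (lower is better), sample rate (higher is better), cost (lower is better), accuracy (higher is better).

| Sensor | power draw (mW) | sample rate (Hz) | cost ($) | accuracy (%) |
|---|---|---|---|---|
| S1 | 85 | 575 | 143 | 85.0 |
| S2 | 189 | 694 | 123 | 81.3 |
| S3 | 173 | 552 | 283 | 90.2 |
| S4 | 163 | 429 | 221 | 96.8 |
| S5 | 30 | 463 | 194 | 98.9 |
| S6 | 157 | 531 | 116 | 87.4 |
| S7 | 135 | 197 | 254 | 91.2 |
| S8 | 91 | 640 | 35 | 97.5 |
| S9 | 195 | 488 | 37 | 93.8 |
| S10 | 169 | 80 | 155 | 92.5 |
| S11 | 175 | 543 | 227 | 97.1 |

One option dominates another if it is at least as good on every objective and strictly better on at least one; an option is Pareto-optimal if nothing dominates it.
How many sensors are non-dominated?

4

S1: not dominated.
S2: not dominated (best sample rate).
S3: dominated by S8 (power draw 91≤173, sample rate 640≥552, cost 35≤283, accuracy 97.5≥90.2).
S4: dominated by S5 (power draw 30≤163, sample rate 463≥429, cost 194≤221, accuracy 98.9≥96.8).
S5: not dominated (best power draw).
S6: dominated by S8 (power draw 91≤157, sample rate 640≥531, cost 35≤116, accuracy 97.5≥87.4).
S7: dominated by S5 (power draw 30≤135, sample rate 463≥197, cost 194≤254, accuracy 98.9≥91.2).
S8: not dominated (best cost).
S9: dominated by S8 (power draw 91≤195, sample rate 640≥488, cost 35≤37, accuracy 97.5≥93.8).
S10: dominated by S8 (power draw 91≤169, sample rate 640≥80, cost 35≤155, accuracy 97.5≥92.5).
S11: dominated by S8 (power draw 91≤175, sample rate 640≥543, cost 35≤227, accuracy 97.5≥97.1).
Pareto-optimal: S1, S2, S5, S8 → 4.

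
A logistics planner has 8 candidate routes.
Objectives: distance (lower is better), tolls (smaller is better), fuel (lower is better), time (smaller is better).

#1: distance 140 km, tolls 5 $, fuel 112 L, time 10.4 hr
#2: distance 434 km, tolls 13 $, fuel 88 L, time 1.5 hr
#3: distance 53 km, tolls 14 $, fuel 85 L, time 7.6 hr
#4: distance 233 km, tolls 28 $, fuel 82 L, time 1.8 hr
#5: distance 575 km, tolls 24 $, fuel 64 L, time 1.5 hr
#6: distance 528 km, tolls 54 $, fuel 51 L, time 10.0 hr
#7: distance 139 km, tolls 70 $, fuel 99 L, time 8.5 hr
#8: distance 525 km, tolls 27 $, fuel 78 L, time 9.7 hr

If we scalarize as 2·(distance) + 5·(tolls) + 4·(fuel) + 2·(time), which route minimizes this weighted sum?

#1: 2·140 + 5·5 + 4·112 + 2·10.4 = 773.8
#2: 2·434 + 5·13 + 4·88 + 2·1.5 = 1288.0
#3: 2·53 + 5·14 + 4·85 + 2·7.6 = 531.2
#4: 2·233 + 5·28 + 4·82 + 2·1.8 = 937.6
#5: 2·575 + 5·24 + 4·64 + 2·1.5 = 1529.0
#6: 2·528 + 5·54 + 4·51 + 2·10.0 = 1550.0
#7: 2·139 + 5·70 + 4·99 + 2·8.5 = 1041.0
#8: 2·525 + 5·27 + 4·78 + 2·9.7 = 1516.4
Lowest: #3 at 531.2.

#3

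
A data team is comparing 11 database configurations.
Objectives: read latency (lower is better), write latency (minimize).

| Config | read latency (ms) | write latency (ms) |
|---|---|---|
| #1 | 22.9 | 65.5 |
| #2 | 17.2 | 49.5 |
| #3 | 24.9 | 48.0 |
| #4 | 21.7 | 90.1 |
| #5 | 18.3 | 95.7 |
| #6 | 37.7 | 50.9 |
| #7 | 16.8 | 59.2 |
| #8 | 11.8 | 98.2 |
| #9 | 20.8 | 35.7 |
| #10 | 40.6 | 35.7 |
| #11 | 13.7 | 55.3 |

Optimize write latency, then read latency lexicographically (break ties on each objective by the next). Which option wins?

First minimize write latency: best is 35.7, kept {#9, #10}.
Then minimize read latency: best is 20.8, kept {#9}.

#9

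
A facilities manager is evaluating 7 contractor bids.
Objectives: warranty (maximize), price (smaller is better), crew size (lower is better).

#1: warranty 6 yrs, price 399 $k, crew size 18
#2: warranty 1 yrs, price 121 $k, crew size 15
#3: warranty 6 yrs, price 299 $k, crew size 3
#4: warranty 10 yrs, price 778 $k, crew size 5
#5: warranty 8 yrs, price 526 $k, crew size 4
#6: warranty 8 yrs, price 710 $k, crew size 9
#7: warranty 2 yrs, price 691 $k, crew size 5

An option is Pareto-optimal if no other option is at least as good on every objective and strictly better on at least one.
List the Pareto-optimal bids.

#1: dominated by #3 (warranty 6≥6, price 299≤399, crew size 3≤18).
#2: not dominated (best price).
#3: not dominated (best crew size).
#4: not dominated (best warranty).
#5: not dominated.
#6: dominated by #5 (warranty 8≥8, price 526≤710, crew size 4≤9).
#7: dominated by #3 (warranty 6≥2, price 299≤691, crew size 3≤5).

#2, #3, #4, #5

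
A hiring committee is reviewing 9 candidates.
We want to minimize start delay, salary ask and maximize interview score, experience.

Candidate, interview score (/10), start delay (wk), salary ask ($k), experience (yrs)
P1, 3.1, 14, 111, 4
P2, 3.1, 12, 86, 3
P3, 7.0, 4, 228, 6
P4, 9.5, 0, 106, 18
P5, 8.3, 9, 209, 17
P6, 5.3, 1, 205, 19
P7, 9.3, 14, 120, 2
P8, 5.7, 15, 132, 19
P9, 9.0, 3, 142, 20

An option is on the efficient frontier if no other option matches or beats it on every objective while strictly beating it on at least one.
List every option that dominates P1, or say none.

P4: interview score 9.5≥3.1, start delay 0≤14, salary ask 106≤111, experience 18≥4 — dominates P1.
Others (P2, P3, P5, P6, P7, P8, P9) are each worse than P1 on at least one objective.

P4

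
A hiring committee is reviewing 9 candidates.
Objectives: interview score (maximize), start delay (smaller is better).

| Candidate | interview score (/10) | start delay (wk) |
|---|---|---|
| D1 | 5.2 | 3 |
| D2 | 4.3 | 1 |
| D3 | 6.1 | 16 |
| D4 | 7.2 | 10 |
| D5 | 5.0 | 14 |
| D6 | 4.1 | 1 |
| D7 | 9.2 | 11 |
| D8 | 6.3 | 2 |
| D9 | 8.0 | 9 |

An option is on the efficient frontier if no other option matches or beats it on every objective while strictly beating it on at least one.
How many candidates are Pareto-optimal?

4

D1: dominated by D8 (interview score 6.3≥5.2, start delay 2≤3).
D2: not dominated.
D3: dominated by D4 (interview score 7.2≥6.1, start delay 10≤16).
D4: dominated by D9 (interview score 8.0≥7.2, start delay 9≤10).
D5: dominated by D1 (interview score 5.2≥5.0, start delay 3≤14).
D6: dominated by D2 (interview score 4.3≥4.1, start delay 1≤1).
D7: not dominated (best interview score).
D8: not dominated.
D9: not dominated.
Pareto-optimal: D2, D7, D8, D9 → 4.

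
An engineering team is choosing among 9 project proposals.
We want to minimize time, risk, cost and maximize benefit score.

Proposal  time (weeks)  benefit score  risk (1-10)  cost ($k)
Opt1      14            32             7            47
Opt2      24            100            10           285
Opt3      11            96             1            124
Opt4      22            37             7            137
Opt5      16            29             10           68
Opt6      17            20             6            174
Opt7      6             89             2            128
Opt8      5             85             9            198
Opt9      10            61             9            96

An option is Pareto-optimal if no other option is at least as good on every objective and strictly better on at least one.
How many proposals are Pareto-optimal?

6

Opt1: not dominated (best cost).
Opt2: not dominated (best benefit score).
Opt3: not dominated (best risk).
Opt4: dominated by Opt3 (time 11≤22, benefit score 96≥37, risk 1≤7, cost 124≤137).
Opt5: dominated by Opt1 (time 14≤16, benefit score 32≥29, risk 7≤10, cost 47≤68).
Opt6: dominated by Opt3 (time 11≤17, benefit score 96≥20, risk 1≤6, cost 124≤174).
Opt7: not dominated.
Opt8: not dominated (best time).
Opt9: not dominated.
Pareto-optimal: Opt1, Opt2, Opt3, Opt7, Opt8, Opt9 → 6.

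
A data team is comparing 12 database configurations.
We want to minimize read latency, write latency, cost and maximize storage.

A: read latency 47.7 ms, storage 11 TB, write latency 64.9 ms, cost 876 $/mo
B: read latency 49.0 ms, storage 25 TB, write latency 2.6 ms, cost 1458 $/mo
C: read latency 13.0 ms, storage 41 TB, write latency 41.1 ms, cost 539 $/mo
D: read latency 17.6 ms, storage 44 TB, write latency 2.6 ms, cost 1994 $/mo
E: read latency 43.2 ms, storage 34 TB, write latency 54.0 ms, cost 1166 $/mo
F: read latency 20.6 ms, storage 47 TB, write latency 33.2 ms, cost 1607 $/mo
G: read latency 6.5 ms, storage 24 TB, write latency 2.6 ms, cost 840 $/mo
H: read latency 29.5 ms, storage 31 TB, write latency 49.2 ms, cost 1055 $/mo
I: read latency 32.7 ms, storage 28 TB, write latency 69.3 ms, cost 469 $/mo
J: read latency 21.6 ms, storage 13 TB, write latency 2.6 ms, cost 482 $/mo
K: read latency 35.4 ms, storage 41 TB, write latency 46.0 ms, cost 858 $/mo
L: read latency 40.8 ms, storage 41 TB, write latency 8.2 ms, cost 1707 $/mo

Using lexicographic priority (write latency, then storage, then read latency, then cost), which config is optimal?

D

First minimize write latency: best is 2.6, kept {B, D, G, J}.
Then maximize storage: best is 44, kept {D}.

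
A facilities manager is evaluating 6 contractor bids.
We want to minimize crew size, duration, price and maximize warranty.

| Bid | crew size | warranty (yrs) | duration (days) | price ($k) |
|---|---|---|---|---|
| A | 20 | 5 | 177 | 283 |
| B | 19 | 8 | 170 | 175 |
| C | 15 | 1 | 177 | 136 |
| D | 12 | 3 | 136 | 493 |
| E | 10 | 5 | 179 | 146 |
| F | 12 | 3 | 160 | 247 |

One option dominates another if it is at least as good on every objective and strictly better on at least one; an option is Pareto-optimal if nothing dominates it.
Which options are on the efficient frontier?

A: dominated by B (crew size 19≤20, warranty 8≥5, duration 170≤177, price 175≤283).
B: not dominated (best warranty).
C: not dominated (best price).
D: not dominated (best duration).
E: not dominated (best crew size).
F: not dominated.

B, C, D, E, F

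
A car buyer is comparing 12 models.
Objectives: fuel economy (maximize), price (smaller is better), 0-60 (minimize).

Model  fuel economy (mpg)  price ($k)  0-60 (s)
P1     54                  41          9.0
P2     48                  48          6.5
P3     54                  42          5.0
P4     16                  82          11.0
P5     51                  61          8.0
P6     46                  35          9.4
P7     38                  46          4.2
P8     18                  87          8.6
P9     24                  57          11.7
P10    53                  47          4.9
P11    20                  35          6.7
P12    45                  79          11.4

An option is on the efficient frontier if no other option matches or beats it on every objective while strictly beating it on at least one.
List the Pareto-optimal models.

P1: not dominated.
P2: dominated by P3 (fuel economy 54≥48, price 42≤48, 0-60 5.0≤6.5).
P3: not dominated.
P4: dominated by P1 (fuel economy 54≥16, price 41≤82, 0-60 9.0≤11.0).
P5: dominated by P3 (fuel economy 54≥51, price 42≤61, 0-60 5.0≤8.0).
P6: not dominated.
P7: not dominated (best 0-60).
P8: dominated by P2 (fuel economy 48≥18, price 48≤87, 0-60 6.5≤8.6).
P9: dominated by P1 (fuel economy 54≥24, price 41≤57, 0-60 9.0≤11.7).
P10: not dominated.
P11: not dominated.
P12: dominated by P1 (fuel economy 54≥45, price 41≤79, 0-60 9.0≤11.4).

P1, P3, P6, P7, P10, P11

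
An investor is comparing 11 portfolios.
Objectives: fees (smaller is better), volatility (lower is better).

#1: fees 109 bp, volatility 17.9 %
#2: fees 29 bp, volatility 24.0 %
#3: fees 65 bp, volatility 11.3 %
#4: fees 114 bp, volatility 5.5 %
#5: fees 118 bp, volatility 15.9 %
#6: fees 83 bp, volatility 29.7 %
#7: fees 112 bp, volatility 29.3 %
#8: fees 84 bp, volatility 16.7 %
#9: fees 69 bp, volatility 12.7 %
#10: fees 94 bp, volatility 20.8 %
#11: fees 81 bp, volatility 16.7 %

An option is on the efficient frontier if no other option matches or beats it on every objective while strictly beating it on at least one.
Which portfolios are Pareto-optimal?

#1: dominated by #3 (fees 65≤109, volatility 11.3≤17.9).
#2: not dominated (best fees).
#3: not dominated.
#4: not dominated (best volatility).
#5: dominated by #3 (fees 65≤118, volatility 11.3≤15.9).
#6: dominated by #2 (fees 29≤83, volatility 24.0≤29.7).
#7: dominated by #1 (fees 109≤112, volatility 17.9≤29.3).
#8: dominated by #3 (fees 65≤84, volatility 11.3≤16.7).
#9: dominated by #3 (fees 65≤69, volatility 11.3≤12.7).
#10: dominated by #3 (fees 65≤94, volatility 11.3≤20.8).
#11: dominated by #3 (fees 65≤81, volatility 11.3≤16.7).

#2, #3, #4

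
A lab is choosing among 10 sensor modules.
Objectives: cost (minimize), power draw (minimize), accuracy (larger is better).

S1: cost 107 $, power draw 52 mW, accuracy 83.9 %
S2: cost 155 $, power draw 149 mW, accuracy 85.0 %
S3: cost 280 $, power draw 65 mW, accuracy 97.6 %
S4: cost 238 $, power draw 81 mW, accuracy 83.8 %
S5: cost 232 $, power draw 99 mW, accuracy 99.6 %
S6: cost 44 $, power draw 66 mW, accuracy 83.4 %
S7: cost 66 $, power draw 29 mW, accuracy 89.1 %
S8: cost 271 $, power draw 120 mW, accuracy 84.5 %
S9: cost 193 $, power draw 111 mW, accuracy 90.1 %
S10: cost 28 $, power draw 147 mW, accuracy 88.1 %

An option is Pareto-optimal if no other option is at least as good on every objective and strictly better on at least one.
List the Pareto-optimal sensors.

S1: dominated by S7 (cost 66≤107, power draw 29≤52, accuracy 89.1≥83.9).
S2: dominated by S7 (cost 66≤155, power draw 29≤149, accuracy 89.1≥85.0).
S3: not dominated.
S4: dominated by S1 (cost 107≤238, power draw 52≤81, accuracy 83.9≥83.8).
S5: not dominated (best accuracy).
S6: not dominated.
S7: not dominated (best power draw).
S8: dominated by S5 (cost 232≤271, power draw 99≤120, accuracy 99.6≥84.5).
S9: not dominated.
S10: not dominated (best cost).

S3, S5, S6, S7, S9, S10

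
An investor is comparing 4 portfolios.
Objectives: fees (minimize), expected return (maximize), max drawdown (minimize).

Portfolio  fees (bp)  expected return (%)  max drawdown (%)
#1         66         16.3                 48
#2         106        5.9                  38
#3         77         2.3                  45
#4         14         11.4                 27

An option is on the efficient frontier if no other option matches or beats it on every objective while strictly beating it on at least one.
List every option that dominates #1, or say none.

#2: worse on fees (106 vs 66).
#3: worse on fees (77 vs 66).
#4: worse on expected return (11.4 vs 16.3).
No option dominates #1.

none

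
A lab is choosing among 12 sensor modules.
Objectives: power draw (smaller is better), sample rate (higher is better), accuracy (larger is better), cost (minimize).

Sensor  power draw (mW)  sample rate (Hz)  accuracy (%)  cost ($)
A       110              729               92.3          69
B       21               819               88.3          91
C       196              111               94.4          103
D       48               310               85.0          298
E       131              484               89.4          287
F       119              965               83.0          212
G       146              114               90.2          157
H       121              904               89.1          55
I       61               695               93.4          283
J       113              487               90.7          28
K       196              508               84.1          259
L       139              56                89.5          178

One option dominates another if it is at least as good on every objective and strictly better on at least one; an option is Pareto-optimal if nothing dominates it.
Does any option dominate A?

No

B: worse on accuracy (88.3 vs 92.3).
C: worse on power draw (196 vs 110).
D: worse on sample rate (310 vs 729).
E: worse on power draw (131 vs 110).
F: worse on power draw (119 vs 110).
G: worse on power draw (146 vs 110).
H: worse on power draw (121 vs 110).
I: worse on sample rate (695 vs 729).
J: worse on power draw (113 vs 110).
K: worse on power draw (196 vs 110).
L: worse on power draw (139 vs 110).
No option is at least as good as A on every objective and strictly better on one.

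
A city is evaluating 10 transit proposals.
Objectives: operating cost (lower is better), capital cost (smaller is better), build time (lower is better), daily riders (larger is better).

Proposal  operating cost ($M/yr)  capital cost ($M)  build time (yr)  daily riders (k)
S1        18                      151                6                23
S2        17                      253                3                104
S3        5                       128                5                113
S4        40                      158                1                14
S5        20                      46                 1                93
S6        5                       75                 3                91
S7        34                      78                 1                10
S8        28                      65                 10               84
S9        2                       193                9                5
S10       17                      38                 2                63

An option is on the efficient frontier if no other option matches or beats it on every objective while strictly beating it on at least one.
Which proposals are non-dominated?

S1: dominated by S3 (operating cost 5≤18, capital cost 128≤151, build time 5≤6, daily riders 113≥23).
S2: not dominated.
S3: not dominated (best daily riders).
S4: dominated by S5 (operating cost 20≤40, capital cost 46≤158, build time 1≤1, daily riders 93≥14).
S5: not dominated.
S6: not dominated.
S7: dominated by S5 (operating cost 20≤34, capital cost 46≤78, build time 1≤1, daily riders 93≥10).
S8: dominated by S5 (operating cost 20≤28, capital cost 46≤65, build time 1≤10, daily riders 93≥84).
S9: not dominated (best operating cost).
S10: not dominated (best capital cost).

S2, S3, S5, S6, S9, S10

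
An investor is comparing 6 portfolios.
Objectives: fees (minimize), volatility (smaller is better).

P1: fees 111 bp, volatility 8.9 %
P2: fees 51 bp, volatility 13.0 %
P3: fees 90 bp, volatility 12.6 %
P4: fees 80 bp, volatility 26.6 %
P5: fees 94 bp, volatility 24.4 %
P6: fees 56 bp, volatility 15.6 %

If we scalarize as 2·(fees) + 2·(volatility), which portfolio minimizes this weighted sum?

P1: 2·111 + 2·8.9 = 239.8
P2: 2·51 + 2·13.0 = 128.0
P3: 2·90 + 2·12.6 = 205.2
P4: 2·80 + 2·26.6 = 213.2
P5: 2·94 + 2·24.4 = 236.8
P6: 2·56 + 2·15.6 = 143.2
Lowest: P2 at 128.0.

P2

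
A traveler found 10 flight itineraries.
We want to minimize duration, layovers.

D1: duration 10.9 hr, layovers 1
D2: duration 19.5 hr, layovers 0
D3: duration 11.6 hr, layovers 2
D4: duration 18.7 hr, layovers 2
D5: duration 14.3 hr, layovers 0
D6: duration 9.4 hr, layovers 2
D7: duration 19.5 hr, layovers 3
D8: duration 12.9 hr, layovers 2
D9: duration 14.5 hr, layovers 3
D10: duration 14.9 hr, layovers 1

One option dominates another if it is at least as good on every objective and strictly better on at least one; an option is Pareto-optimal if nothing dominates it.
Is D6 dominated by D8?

D8 vs D6: D8 is worse on duration (12.9 vs 9.4), so it does not dominate D6.

No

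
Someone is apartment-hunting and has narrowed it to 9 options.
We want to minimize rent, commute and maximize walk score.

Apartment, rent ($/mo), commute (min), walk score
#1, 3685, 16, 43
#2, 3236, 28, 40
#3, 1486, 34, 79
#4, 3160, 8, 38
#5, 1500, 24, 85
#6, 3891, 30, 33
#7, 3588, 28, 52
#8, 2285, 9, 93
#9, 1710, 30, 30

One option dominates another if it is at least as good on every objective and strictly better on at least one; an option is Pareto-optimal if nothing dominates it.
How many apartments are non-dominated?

4

#1: dominated by #8 (rent 2285≤3685, commute 9≤16, walk score 93≥43).
#2: dominated by #5 (rent 1500≤3236, commute 24≤28, walk score 85≥40).
#3: not dominated (best rent).
#4: not dominated (best commute).
#5: not dominated.
#6: dominated by #1 (rent 3685≤3891, commute 16≤30, walk score 43≥33).
#7: dominated by #5 (rent 1500≤3588, commute 24≤28, walk score 85≥52).
#8: not dominated (best walk score).
#9: dominated by #5 (rent 1500≤1710, commute 24≤30, walk score 85≥30).
Pareto-optimal: #3, #4, #5, #8 → 4.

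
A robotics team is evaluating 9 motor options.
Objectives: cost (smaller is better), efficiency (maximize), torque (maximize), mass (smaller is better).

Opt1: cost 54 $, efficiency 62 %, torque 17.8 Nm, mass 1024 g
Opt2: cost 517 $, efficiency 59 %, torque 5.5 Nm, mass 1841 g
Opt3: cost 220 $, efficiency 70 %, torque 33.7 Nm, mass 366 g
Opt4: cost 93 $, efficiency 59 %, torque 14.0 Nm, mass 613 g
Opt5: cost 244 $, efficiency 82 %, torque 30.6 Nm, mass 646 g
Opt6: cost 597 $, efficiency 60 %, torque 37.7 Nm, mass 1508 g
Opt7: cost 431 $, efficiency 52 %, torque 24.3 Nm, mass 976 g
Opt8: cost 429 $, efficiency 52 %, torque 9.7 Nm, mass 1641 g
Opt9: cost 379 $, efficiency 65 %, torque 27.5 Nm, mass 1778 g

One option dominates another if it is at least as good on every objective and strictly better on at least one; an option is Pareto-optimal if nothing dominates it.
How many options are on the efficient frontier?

5

Opt1: not dominated (best cost).
Opt2: dominated by Opt1 (cost 54≤517, efficiency 62≥59, torque 17.8≥5.5, mass 1024≤1841).
Opt3: not dominated (best mass).
Opt4: not dominated.
Opt5: not dominated (best efficiency).
Opt6: not dominated (best torque).
Opt7: dominated by Opt3 (cost 220≤431, efficiency 70≥52, torque 33.7≥24.3, mass 366≤976).
Opt8: dominated by Opt1 (cost 54≤429, efficiency 62≥52, torque 17.8≥9.7, mass 1024≤1641).
Opt9: dominated by Opt3 (cost 220≤379, efficiency 70≥65, torque 33.7≥27.5, mass 366≤1778).
Pareto-optimal: Opt1, Opt3, Opt4, Opt5, Opt6 → 5.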